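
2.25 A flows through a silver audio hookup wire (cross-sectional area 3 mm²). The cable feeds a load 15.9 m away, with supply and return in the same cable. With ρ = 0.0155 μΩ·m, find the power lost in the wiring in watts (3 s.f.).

0.832 W

ρ = 0.0155 μΩ·m = 1.55×10^-8 Ω·m
A = 3 mm² = 3.000e-06 m²
Total conductor length (both ways) L = 2 × 15.9 = 31.8 m
R = ρL/A = (1.55×10^-8)(31.8)/(3.000e-06) = 0.1643 Ω
P = I²R = (2.25)² × 0.1643 = 0.832 W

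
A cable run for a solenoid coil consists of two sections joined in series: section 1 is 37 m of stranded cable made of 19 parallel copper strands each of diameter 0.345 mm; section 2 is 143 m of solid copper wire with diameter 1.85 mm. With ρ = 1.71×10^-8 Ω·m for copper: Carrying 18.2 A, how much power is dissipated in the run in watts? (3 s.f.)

419 W

Section 1: A_strand = π(1.7250e-04)² = 9.348e-08 m²; R₁ = ρL/(N·A_s) = (1.71×10^-8)(37)/(19×9.348e-08) = 0.3562 Ω
Section 2: A = π(d/2)² = π(9.2500e-04 m)² = 2.688e-06 m²
R₂ = (1.71×10^-8)(143)/(2.688e-06) = 0.9097 Ω
R = R₁ + R₂ = 1.266 Ω
P = I²R = (18.2)² × 1.266 = 419 W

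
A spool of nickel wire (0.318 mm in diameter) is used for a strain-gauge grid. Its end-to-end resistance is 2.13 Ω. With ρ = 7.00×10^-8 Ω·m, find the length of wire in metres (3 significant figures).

A = π(d/2)² = π(1.5900e-04 m)² = 7.942e-08 m²
L = RA/ρ = (2.13)(7.942e-08)/(7.00×10^-8) = 2.42 m

2.42 m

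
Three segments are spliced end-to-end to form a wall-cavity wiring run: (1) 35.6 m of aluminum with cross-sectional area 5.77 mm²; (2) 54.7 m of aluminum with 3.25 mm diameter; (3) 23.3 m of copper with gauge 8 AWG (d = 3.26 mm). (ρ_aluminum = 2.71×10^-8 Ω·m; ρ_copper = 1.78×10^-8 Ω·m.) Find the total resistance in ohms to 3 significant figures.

0.396 Ω

Seg 1: A = 5.77 mm² = 5.770e-06 m²
R_1 = (2.71×10^-8)(35.6)/(5.770e-06) = 0.1672 Ω
Seg 2: A = π(d/2)² = π(1.6250e-03 m)² = 8.296e-06 m²
R_2 = (2.71×10^-8)(54.7)/(8.296e-06) = 0.1787 Ω
Seg 3: A = π(3.26/2 mm)² = π(1.6300e-03 m)² = 8.347e-06 m²
R_3 = (1.78×10^-8)(23.3)/(8.347e-06) = 0.04969 Ω
R_total = R_1 + R_2 + R_3 = 0.396 Ω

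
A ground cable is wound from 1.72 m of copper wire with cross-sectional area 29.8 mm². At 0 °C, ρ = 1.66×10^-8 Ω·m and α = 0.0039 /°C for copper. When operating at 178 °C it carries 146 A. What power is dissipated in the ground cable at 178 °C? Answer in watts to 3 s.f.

A = 29.8 mm² = 2.980e-05 m²
R₍0₎ = ρL/A = (1.66×10^-8)(1.72)/(2.980e-05) = 9.581×10^-4 Ω
R₍178₎ = R₍0₎(1 + αΔT) = 9.581×10^-4 × (1 + 0.0039×178) = 0.001623 Ω
P = I²R = (146)² × 0.001623 = 34.6 W

34.6 W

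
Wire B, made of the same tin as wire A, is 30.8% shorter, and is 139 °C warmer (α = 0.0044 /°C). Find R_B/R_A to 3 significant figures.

1.12

R ∝ ρL/d² with ρ ∝ (1+αΔT), so R_B/R_A = (1 − 30.8/100) × (1 + 0.0044×139)
= 0.692 × 1.612 = 1.12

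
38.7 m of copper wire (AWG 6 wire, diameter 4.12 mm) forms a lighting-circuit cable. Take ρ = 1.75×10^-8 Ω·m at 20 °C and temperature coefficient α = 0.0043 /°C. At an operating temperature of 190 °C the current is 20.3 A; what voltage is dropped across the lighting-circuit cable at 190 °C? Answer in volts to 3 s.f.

A = π(4.12/2 mm)² = π(2.0600e-03 m)² = 1.333e-05 m²
R₍20₎ = ρL/A = (1.75×10^-8)(38.7)/(1.333e-05) = 0.0508 Ω
R₍190₎ = R₍20₎(1 + αΔT) = 0.0508 × (1 + 0.0043×170) = 0.08794 Ω
V = IR = 20.3 × 0.08794 = 1.79 V

1.79 V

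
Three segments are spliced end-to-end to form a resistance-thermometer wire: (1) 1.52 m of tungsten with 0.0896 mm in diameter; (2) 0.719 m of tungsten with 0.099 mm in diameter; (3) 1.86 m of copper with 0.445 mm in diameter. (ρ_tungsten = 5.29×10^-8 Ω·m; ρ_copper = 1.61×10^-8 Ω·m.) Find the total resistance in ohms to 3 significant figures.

Seg 1: A = π(d/2)² = π(4.4800e-05 m)² = 6.305e-09 m²
R_1 = (5.29×10^-8)(1.52)/(6.305e-09) = 12.75 Ω
Seg 2: A = π(d/2)² = π(4.9500e-05 m)² = 7.698e-09 m²
R_2 = (5.29×10^-8)(0.719)/(7.698e-09) = 4.941 Ω
Seg 3: A = π(d/2)² = π(2.2250e-04 m)² = 1.555e-07 m²
R_3 = (1.61×10^-8)(1.86)/(1.555e-07) = 0.1925 Ω
R_total = R_1 + R_2 + R_3 = 17.9 Ω

17.9 Ω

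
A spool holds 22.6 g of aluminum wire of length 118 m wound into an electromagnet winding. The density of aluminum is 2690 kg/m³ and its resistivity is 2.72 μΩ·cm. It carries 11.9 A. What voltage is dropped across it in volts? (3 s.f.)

ρ = 2.72 μΩ·cm = 2.72×10^-8 Ω·m
A = m/(density·L) = 0.0226/(2690×118) = 7.1199e-08 m²
R = ρL/A = (2.72×10^-8)(118)/(7.1199e-08) = 45.08 Ω
V = IR = 11.9 × 45.08 = 536 V

536 V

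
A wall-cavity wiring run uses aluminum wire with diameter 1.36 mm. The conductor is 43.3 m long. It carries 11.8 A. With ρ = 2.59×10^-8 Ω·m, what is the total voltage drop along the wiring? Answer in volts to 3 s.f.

A = π(d/2)² = π(6.8000e-04 m)² = 1.453e-06 m²
R = ρL/A = (2.59×10^-8)(43.3)/(1.453e-06) = 0.772 Ω
V = IR = 11.8 × 0.772 = 9.11 V

9.11 V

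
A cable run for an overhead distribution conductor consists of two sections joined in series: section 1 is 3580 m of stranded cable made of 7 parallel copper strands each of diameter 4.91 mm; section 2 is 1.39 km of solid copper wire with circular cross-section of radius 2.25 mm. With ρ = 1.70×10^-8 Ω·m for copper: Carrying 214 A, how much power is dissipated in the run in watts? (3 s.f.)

89100 W

Section 1: A_strand = π(2.4550e-03)² = 1.893e-05 m²; R₁ = ρL/(N·A_s) = (1.70×10^-8)(3580)/(7×1.893e-05) = 0.4592 Ω
Section 2: A = πr² = π(2.2500e-03 m)² = 1.590e-05 m²
R₂ = (1.70×10^-8)(1390)/(1.590e-05) = 1.486 Ω
R = R₁ + R₂ = 1.945 Ω
P = I²R = (214)² × 1.945 = 89100 W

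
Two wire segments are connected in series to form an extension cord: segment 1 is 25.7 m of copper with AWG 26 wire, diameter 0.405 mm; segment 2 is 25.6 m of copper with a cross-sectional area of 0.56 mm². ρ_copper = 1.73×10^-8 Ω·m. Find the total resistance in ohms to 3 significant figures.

Segment 1: A = π(0.405/2 mm)² = π(2.0250e-04 m)² = 1.288e-07 m²
R₁ = ρL/A = (1.73×10^-8)(25.7)/(1.288e-07) = 3.451 Ω
Segment 2: A = 0.56 mm² = 5.600e-07 m²
R₂ = (1.73×10^-8)(25.6)/(5.600e-07) = 0.7909 Ω
R = R₁ + R₂ = 4.24 Ω

4.24 Ω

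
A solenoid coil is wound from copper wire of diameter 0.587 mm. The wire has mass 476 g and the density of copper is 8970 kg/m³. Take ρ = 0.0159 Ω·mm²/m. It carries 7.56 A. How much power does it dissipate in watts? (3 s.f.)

658 W

ρ = 0.0159 Ω·mm²/m = 1.59×10^-8 Ω·m
A = π(d/2)² = π(2.9350e-04 m)² = 2.7062e-07 m²
L = m/(density·A) = 0.476/(8970×2.7062e-07) = 196.1 m
R = ρL/A = (1.59×10^-8)(196.1)/(2.7062e-07) = 11.52 Ω
P = I²R = (7.56)² × 11.52 = 658 W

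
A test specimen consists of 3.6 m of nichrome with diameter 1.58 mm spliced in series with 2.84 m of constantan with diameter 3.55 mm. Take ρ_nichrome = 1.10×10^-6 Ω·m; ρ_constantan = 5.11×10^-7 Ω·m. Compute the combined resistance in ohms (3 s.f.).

Segment 1: A = π(d/2)² = π(7.9000e-04 m)² = 1.961e-06 m²
R₁ = ρL/A = (1.10×10^-6)(3.6)/(1.961e-06) = 2.02 Ω
Segment 2: A = π(d/2)² = π(1.7750e-03 m)² = 9.898e-06 m²
R₂ = (5.11×10^-7)(2.84)/(9.898e-06) = 0.1466 Ω
R = R₁ + R₂ = 2.17 Ω

2.17 Ω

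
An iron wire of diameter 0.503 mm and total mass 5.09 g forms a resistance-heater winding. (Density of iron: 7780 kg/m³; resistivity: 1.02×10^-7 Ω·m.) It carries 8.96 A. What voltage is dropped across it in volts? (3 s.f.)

15.1 V

A = π(d/2)² = π(2.5150e-04 m)² = 1.9871e-07 m²
L = m/(density·A) = 0.00509/(7780×1.9871e-07) = 3.292 m
R = ρL/A = (1.02×10^-7)(3.292)/(1.9871e-07) = 1.69 Ω
V = IR = 8.96 × 1.69 = 15.1 V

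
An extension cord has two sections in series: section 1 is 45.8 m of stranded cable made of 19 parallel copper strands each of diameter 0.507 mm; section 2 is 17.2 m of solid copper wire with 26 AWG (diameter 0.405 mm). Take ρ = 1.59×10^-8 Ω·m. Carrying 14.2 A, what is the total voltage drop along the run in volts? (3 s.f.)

Section 1: A_strand = π(2.5350e-04)² = 2.019e-07 m²; R₁ = ρL/(N·A_s) = (1.59×10^-8)(45.8)/(19×2.019e-07) = 0.1898 Ω
Section 2: A = π(0.405/2 mm)² = π(2.0250e-04 m)² = 1.288e-07 m²
R₂ = (1.59×10^-8)(17.2)/(1.288e-07) = 2.123 Ω
R = R₁ + R₂ = 2.313 Ω
V = IR = 14.2 × 2.313 = 32.8 V

32.8 V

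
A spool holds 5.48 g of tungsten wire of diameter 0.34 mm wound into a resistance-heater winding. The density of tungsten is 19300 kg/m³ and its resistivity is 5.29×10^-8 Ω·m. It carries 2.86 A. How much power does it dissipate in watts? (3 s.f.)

A = π(d/2)² = π(1.7000e-04 m)² = 9.0792e-08 m²
L = m/(density·A) = 0.00548/(19300×9.0792e-08) = 3.127 m
R = ρL/A = (5.29×10^-8)(3.127)/(9.0792e-08) = 1.822 Ω
P = I²R = (2.86)² × 1.822 = 14.9 W

14.9 W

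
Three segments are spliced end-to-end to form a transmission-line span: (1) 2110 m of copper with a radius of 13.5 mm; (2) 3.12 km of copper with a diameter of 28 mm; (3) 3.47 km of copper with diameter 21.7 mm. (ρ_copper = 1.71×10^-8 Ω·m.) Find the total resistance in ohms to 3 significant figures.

Seg 1: A = πr² = π(1.3500e-02 m)² = 5.726e-04 m²
R_1 = (1.71×10^-8)(2110)/(5.726e-04) = 0.06302 Ω
Seg 2: A = π(d/2)² = π(1.4000e-02 m)² = 6.158e-04 m²
R_2 = (1.71×10^-8)(3120)/(6.158e-04) = 0.08665 Ω
Seg 3: A = π(d/2)² = π(1.0850e-02 m)² = 3.698e-04 m²
R_3 = (1.71×10^-8)(3470)/(3.698e-04) = 0.1604 Ω
R_total = R_1 + R_2 + R_3 = 0.310 Ω

0.310 Ω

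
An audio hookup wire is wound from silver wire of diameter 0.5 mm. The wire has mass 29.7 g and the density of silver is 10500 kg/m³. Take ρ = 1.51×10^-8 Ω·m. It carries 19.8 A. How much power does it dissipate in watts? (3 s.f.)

A = π(d/2)² = π(2.5000e-04 m)² = 1.9635e-07 m²
L = m/(density·A) = 0.0297/(10500×1.9635e-07) = 14.41 m
R = ρL/A = (1.51×10^-8)(14.41)/(1.9635e-07) = 1.108 Ω
P = I²R = (19.8)² × 1.108 = 434 W

434 W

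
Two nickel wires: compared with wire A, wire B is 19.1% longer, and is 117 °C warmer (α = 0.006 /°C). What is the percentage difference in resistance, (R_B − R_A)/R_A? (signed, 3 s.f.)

R ∝ ρL/d² with ρ ∝ (1+αΔT), so R_B/R_A = (1 + 19.1/100) × (1 + 0.006×117)
= 1.191 × 1.702 = 2.027
(R_B − R_A)/R_A = 2.027 − 1 = 103%

103%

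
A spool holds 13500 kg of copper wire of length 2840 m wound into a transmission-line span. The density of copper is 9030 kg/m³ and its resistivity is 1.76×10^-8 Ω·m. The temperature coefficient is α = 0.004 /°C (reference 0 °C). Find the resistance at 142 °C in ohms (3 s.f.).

0.149 Ω

A = m/(density·L) = 13500/(9030×2840) = 5.2641e-04 m²
R = ρL/A = (1.76×10^-8)(2840)/(5.2641e-04) = 0.09495 Ω
R(142 °C) = 0.09495 × (1 + 0.004×142) = 0.149 Ω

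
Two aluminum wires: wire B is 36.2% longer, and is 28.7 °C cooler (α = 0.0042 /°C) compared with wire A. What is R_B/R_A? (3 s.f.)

1.20

R ∝ ρL/d² with ρ ∝ (1+αΔT), so R_B/R_A = (1 + 36.2/100) × (1 − 0.0042×28.7)
= 1.362 × 0.8795 = 1.20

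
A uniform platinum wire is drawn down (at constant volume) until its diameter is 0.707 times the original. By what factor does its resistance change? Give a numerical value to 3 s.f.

4.00

Volume constant ⇒ L' = L/r² with r = 0.707. R' = ρL'/A' = ρ(L/r²)/(πr²d₀²/4) = R/r⁴.
Factor = 4.00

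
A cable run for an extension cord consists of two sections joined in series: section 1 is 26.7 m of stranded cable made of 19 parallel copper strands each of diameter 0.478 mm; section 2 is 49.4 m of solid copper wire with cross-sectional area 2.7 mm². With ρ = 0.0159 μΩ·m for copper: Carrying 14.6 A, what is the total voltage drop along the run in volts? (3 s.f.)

6.07 V

ρ = 0.0159 μΩ·m = 1.59×10^-8 Ω·m
Section 1: A_strand = π(2.3900e-04)² = 1.795e-07 m²; R₁ = ρL/(N·A_s) = (1.59×10^-8)(26.7)/(19×1.795e-07) = 0.1245 Ω
Section 2: A = 2.7 mm² = 2.700e-06 m²
R₂ = (1.59×10^-8)(49.4)/(2.700e-06) = 0.2909 Ω
R = R₁ + R₂ = 0.4154 Ω
V = IR = 14.6 × 0.4154 = 6.07 V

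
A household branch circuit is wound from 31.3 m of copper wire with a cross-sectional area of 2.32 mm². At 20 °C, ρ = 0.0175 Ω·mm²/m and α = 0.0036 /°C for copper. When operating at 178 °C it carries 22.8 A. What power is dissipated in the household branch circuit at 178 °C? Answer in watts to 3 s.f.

ρ = 0.0175 Ω·mm²/m = 1.75×10^-8 Ω·m
A = 2.32 mm² = 2.320e-06 m²
R₍20₎ = ρL/A = (1.75×10^-8)(31.3)/(2.320e-06) = 0.2361 Ω
R₍178₎ = R₍20₎(1 + αΔT) = 0.2361 × (1 + 0.0036×158) = 0.3704 Ω
P = I²R = (22.8)² × 0.3704 = 193 W

193 W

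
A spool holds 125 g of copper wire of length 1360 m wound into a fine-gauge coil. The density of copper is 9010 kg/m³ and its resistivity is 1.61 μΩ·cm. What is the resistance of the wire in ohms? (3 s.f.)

ρ = 1.61 μΩ·cm = 1.61×10^-8 Ω·m
A = m/(density·L) = 0.125/(9010×1360) = 1.0201e-08 m²
R = ρL/A = (1.61×10^-8)(1360)/(1.0201e-08) = 2150 Ω

2150 Ω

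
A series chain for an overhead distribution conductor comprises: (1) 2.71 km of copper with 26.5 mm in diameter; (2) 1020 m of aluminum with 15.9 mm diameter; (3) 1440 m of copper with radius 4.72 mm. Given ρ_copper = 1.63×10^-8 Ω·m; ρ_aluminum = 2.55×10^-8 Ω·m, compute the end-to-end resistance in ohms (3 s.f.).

0.546 Ω

Seg 1: A = π(d/2)² = π(1.3250e-02 m)² = 5.515e-04 m²
R_1 = (1.63×10^-8)(2710)/(5.515e-04) = 0.08009 Ω
Seg 2: A = π(d/2)² = π(7.9500e-03 m)² = 1.986e-04 m²
R_2 = (2.55×10^-8)(1020)/(1.986e-04) = 0.131 Ω
Seg 3: A = πr² = π(4.7200e-03 m)² = 6.999e-05 m²
R_3 = (1.63×10^-8)(1440)/(6.999e-05) = 0.3354 Ω
R_total = R_1 + R_2 + R_3 = 0.546 Ω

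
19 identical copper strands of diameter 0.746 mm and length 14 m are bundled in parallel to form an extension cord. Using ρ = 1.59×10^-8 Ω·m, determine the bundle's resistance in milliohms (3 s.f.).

26.8 mΩ

A_strand = π(3.7300e-04 m)² = 4.371e-07 m²
R_strand = ρL/A = (1.59×10^-8)(14)/(4.371e-07) = 0.5093 Ω
R_total = R_strand/N = 0.5093/19 = 26.8 mΩ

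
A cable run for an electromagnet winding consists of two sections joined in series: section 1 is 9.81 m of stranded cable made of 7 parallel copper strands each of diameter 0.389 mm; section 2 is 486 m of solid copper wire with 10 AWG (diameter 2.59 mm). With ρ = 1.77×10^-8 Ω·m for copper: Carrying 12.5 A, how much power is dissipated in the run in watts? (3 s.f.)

288 W

Section 1: A_strand = π(1.9450e-04)² = 1.188e-07 m²; R₁ = ρL/(N·A_s) = (1.77×10^-8)(9.81)/(7×1.188e-07) = 0.2087 Ω
Section 2: A = π(2.59/2 mm)² = π(1.2950e-03 m)² = 5.269e-06 m²
R₂ = (1.77×10^-8)(486)/(5.269e-06) = 1.633 Ω
R = R₁ + R₂ = 1.841 Ω
P = I²R = (12.5)² × 1.841 = 288 W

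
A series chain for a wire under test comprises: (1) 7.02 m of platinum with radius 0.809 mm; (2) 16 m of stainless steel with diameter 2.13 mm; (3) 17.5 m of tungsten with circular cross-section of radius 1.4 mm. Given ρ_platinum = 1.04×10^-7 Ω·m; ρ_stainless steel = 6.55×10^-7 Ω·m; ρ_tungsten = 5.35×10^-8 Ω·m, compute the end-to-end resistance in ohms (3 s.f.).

3.45 Ω

Seg 1: A = πr² = π(8.0900e-04 m)² = 2.056e-06 m²
R_1 = (1.04×10^-7)(7.02)/(2.056e-06) = 0.3551 Ω
Seg 2: A = π(d/2)² = π(1.0650e-03 m)² = 3.563e-06 m²
R_2 = (6.55×10^-7)(16)/(3.563e-06) = 2.941 Ω
Seg 3: A = πr² = π(1.4000e-03 m)² = 6.158e-06 m²
R_3 = (5.35×10^-8)(17.5)/(6.158e-06) = 0.152 Ω
R_total = R_1 + R_2 + R_3 = 3.45 Ω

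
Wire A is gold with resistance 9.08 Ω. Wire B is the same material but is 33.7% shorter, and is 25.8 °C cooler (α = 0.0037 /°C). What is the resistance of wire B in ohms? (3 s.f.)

R ∝ ρL/d² with ρ ∝ (1+αΔT), so R_B/R_A = (1 − 33.7/100) × (1 − 0.0037×25.8)
= 0.663 × 0.9045 = 0.5997
R_B = 0.5997 × 9.08 = 5.45 Ω

5.45 Ω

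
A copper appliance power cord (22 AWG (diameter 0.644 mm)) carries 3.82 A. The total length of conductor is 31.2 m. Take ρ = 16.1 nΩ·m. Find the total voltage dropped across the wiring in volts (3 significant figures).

ρ = 16.1 nΩ·m = 1.61×10^-8 Ω·m
A = π(0.644/2 mm)² = π(3.2200e-04 m)² = 3.257e-07 m²
R = ρL/A = (1.61×10^-8)(31.2)/(3.257e-07) = 1.542 Ω
V = IR = 3.82 × 1.542 = 5.89 V

5.89 V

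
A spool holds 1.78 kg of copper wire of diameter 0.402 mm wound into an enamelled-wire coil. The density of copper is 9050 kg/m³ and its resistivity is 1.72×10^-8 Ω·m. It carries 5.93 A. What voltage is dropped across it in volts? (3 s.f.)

A = π(d/2)² = π(2.0100e-04 m)² = 1.2692e-07 m²
L = m/(density·A) = 1.78/(9050×1.2692e-07) = 1550 m
R = ρL/A = (1.72×10^-8)(1550)/(1.2692e-07) = 210 Ω
V = IR = 5.93 × 210 = 1250 V

1250 V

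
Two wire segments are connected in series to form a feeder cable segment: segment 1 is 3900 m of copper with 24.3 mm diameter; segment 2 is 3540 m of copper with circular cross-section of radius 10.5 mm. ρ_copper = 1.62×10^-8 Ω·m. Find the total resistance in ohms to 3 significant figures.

0.302 Ω

Segment 1: A = π(d/2)² = π(1.2150e-02 m)² = 4.638e-04 m²
R₁ = ρL/A = (1.62×10^-8)(3900)/(4.638e-04) = 0.1362 Ω
Segment 2: A = πr² = π(1.0500e-02 m)² = 3.464e-04 m²
R₂ = (1.62×10^-8)(3540)/(3.464e-04) = 0.1656 Ω
R = R₁ + R₂ = 0.302 Ω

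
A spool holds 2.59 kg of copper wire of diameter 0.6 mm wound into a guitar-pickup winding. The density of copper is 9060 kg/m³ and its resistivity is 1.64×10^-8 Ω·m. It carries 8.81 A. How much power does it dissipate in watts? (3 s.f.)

4550 W

A = π(d/2)² = π(3.0000e-04 m)² = 2.8274e-07 m²
L = m/(density·A) = 2.59/(9060×2.8274e-07) = 1011 m
R = ρL/A = (1.64×10^-8)(1011)/(2.8274e-07) = 58.64 Ω
P = I²R = (8.81)² × 58.64 = 4550 W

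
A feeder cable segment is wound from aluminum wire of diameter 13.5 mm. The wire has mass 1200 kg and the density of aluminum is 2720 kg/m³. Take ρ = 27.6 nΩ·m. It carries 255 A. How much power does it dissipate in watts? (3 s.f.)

38600 W

ρ = 27.6 nΩ·m = 2.76×10^-8 Ω·m
A = π(d/2)² = π(6.7500e-03 m)² = 1.4314e-04 m²
L = m/(density·A) = 1200/(2720×1.4314e-04) = 3082 m
R = ρL/A = (2.76×10^-8)(3082)/(1.4314e-04) = 0.5943 Ω
P = I²R = (255)² × 0.5943 = 38600 W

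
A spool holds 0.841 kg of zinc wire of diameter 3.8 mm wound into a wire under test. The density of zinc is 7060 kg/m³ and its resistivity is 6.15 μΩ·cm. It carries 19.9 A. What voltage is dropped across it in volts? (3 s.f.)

ρ = 6.15 μΩ·cm = 6.15×10^-8 Ω·m
A = π(d/2)² = π(1.9000e-03 m)² = 1.1341e-05 m²
L = m/(density·A) = 0.841/(7060×1.1341e-05) = 10.5 m
R = ρL/A = (6.15×10^-8)(10.5)/(1.1341e-05) = 0.05696 Ω
V = IR = 19.9 × 0.05696 = 1.13 V

1.13 V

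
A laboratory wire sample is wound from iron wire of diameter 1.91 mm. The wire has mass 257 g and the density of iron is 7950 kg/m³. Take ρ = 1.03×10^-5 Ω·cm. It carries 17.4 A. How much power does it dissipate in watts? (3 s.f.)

123 W

ρ = 1.03×10^-5 Ω·cm = 1.03×10^-7 Ω·m
A = π(d/2)² = π(9.5500e-04 m)² = 2.8652e-06 m²
L = m/(density·A) = 0.257/(7950×2.8652e-06) = 11.28 m
R = ρL/A = (1.03×10^-7)(11.28)/(2.8652e-06) = 0.4056 Ω
P = I²R = (17.4)² × 0.4056 = 123 W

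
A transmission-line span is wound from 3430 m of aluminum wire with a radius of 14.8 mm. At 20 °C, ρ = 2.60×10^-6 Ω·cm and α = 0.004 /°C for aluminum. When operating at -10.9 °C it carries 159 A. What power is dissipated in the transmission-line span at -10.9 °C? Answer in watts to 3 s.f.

2870 W

ρ = 2.60×10^-6 Ω·cm = 2.60×10^-8 Ω·m
A = πr² = π(1.4800e-02 m)² = 6.881e-04 m²
R₍20₎ = ρL/A = (2.60×10^-8)(3430)/(6.881e-04) = 0.1296 Ω
R₍-10.9₎ = R₍20₎(1 + αΔT) = 0.1296 × (1 + 0.004×-30.9) = 0.1136 Ω
P = I²R = (159)² × 0.1136 = 2870 W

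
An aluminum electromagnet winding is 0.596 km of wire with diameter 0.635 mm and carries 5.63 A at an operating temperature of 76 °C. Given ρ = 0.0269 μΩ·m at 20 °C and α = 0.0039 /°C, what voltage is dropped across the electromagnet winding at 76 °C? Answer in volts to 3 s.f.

347 V

ρ = 0.0269 μΩ·m = 2.69×10^-8 Ω·m
A = π(d/2)² = π(3.1750e-04 m)² = 3.167e-07 m²
R₍20₎ = ρL/A = (2.69×10^-8)(596)/(3.167e-07) = 50.62 Ω
R₍76₎ = R₍20₎(1 + αΔT) = 50.62 × (1 + 0.0039×56) = 61.68 Ω
V = IR = 5.63 × 61.68 = 347 V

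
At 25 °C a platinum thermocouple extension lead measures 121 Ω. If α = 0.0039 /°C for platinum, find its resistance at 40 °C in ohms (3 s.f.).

128 Ω

ΔT = 40 − 25 = 15 °C
R = R₀(1 + αΔT) = 121 × (1 + 0.0039×15) = 121 × 1.058 = 128 Ω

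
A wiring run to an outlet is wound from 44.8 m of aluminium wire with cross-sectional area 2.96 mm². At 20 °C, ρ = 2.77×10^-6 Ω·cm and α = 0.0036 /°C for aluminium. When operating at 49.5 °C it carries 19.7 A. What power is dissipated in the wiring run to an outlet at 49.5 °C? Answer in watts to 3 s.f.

180 W

ρ = 2.77×10^-6 Ω·cm = 2.77×10^-8 Ω·m
A = 2.96 mm² = 2.960e-06 m²
R₍20₎ = ρL/A = (2.77×10^-8)(44.8)/(2.960e-06) = 0.4192 Ω
R₍49.5₎ = R₍20₎(1 + αΔT) = 0.4192 × (1 + 0.0036×29.5) = 0.4638 Ω
P = I²R = (19.7)² × 0.4638 = 180 W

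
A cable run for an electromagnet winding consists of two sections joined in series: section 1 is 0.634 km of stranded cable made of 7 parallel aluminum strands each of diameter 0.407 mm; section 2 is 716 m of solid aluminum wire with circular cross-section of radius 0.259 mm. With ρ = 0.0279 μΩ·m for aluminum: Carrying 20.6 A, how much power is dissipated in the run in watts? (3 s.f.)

ρ = 0.0279 μΩ·m = 2.79×10^-8 Ω·m
Section 1: A_strand = π(2.0350e-04)² = 1.301e-07 m²; R₁ = ρL/(N·A_s) = (2.79×10^-8)(634)/(7×1.301e-07) = 19.42 Ω
Section 2: A = πr² = π(2.5900e-04 m)² = 2.107e-07 m²
R₂ = (2.79×10^-8)(716)/(2.107e-07) = 94.79 Ω
R = R₁ + R₂ = 114.2 Ω
P = I²R = (20.6)² × 114.2 = 48500 W

48500 W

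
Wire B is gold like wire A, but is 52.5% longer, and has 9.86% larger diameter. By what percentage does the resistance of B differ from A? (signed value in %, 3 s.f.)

R ∝ L/d², so R_B/R_A = (1 + 52.5/100) × (1 + 9.86/100)⁻²
= 1.525 × 0.8286 = 1.264
(R_B − R_A)/R_A = 1.264 − 1 = 26.4%

26.4%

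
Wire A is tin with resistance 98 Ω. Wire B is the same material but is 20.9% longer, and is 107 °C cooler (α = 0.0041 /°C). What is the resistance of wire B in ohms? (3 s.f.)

R ∝ ρL/d² with ρ ∝ (1+αΔT), so R_B/R_A = (1 + 20.9/100) × (1 − 0.0041×107)
= 1.209 × 0.5613 = 0.6786
R_B = 0.6786 × 98 = 66.5 Ω

66.5 Ω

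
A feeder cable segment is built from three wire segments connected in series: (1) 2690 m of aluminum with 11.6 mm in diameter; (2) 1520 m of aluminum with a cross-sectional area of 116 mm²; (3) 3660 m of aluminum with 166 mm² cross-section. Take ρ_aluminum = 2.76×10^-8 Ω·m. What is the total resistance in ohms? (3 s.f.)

1.67 Ω

Seg 1: A = π(d/2)² = π(5.8000e-03 m)² = 1.057e-04 m²
R_1 = (2.76×10^-8)(2690)/(1.057e-04) = 0.7025 Ω
Seg 2: A = 116 mm² = 1.160e-04 m²
R_2 = (2.76×10^-8)(1520)/(1.160e-04) = 0.3617 Ω
Seg 3: A = 166 mm² = 1.660e-04 m²
R_3 = (2.76×10^-8)(3660)/(1.660e-04) = 0.6085 Ω
R_total = R_1 + R_2 + R_3 = 1.67 Ω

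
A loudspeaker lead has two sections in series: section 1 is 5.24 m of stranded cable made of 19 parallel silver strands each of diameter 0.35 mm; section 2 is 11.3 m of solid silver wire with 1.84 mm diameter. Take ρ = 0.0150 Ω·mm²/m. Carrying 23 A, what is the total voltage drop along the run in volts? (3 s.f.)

2.46 V

ρ = 0.0150 Ω·mm²/m = 1.50×10^-8 Ω·m
Section 1: A_strand = π(1.7500e-04)² = 9.621e-08 m²; R₁ = ρL/(N·A_s) = (1.50×10^-8)(5.24)/(19×9.621e-08) = 0.043 Ω
Section 2: A = π(d/2)² = π(9.2000e-04 m)² = 2.659e-06 m²
R₂ = (1.50×10^-8)(11.3)/(2.659e-06) = 0.06374 Ω
R = R₁ + R₂ = 0.1067 Ω
V = IR = 23 × 0.1067 = 2.46 V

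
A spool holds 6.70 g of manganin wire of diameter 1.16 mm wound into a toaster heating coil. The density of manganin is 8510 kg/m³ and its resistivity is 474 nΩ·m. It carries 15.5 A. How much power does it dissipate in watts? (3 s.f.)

80.3 W

ρ = 474 nΩ·m = 4.74×10^-7 Ω·m
A = π(d/2)² = π(5.8000e-04 m)² = 1.0568e-06 m²
L = m/(density·A) = 0.0067/(8510×1.0568e-06) = 0.745 m
R = ρL/A = (4.74×10^-7)(0.745)/(1.0568e-06) = 0.3341 Ω
P = I²R = (15.5)² × 0.3341 = 80.3 W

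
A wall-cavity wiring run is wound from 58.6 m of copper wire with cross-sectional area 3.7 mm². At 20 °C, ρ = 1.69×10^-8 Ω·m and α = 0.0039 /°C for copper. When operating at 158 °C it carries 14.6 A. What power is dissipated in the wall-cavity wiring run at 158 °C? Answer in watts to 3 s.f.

87.8 W

A = 3.7 mm² = 3.700e-06 m²
R₍20₎ = ρL/A = (1.69×10^-8)(58.6)/(3.700e-06) = 0.2677 Ω
R₍158₎ = R₍20₎(1 + αΔT) = 0.2677 × (1 + 0.0039×138) = 0.4117 Ω
P = I²R = (14.6)² × 0.4117 = 87.8 W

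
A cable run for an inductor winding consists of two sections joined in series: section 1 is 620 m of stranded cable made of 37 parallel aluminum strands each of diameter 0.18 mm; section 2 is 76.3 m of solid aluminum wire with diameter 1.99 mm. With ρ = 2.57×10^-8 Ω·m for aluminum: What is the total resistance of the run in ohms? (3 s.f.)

17.6 Ω

Section 1: A_strand = π(9.0000e-05)² = 2.545e-08 m²; R₁ = ρL/(N·A_s) = (2.57×10^-8)(620)/(37×2.545e-08) = 16.92 Ω
Section 2: A = π(d/2)² = π(9.9500e-04 m)² = 3.110e-06 m²
R₂ = (2.57×10^-8)(76.3)/(3.110e-06) = 0.6305 Ω
R = R₁ + R₂ = 17.6 Ω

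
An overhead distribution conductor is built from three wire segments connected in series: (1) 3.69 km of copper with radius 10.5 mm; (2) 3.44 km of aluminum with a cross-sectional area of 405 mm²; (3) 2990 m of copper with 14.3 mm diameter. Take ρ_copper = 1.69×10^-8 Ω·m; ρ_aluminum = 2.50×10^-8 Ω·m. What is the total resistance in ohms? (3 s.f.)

0.707 Ω

Seg 1: A = πr² = π(1.0500e-02 m)² = 3.464e-04 m²
R_1 = (1.69×10^-8)(3690)/(3.464e-04) = 0.18 Ω
Seg 2: A = 405 mm² = 4.050e-04 m²
R_2 = (2.50×10^-8)(3440)/(4.050e-04) = 0.2123 Ω
Seg 3: A = π(d/2)² = π(7.1500e-03 m)² = 1.606e-04 m²
R_3 = (1.69×10^-8)(2990)/(1.606e-04) = 0.3146 Ω
R_total = R_1 + R_2 + R_3 = 0.707 Ω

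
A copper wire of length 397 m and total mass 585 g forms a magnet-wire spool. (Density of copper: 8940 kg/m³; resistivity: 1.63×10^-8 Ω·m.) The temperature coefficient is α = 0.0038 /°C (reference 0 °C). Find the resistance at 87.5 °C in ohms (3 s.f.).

52.3 Ω

A = m/(density·L) = 0.585/(8940×397) = 1.6483e-07 m²
R = ρL/A = (1.63×10^-8)(397)/(1.6483e-07) = 39.26 Ω
R(87.5 °C) = 39.26 × (1 + 0.0038×87.5) = 52.3 Ω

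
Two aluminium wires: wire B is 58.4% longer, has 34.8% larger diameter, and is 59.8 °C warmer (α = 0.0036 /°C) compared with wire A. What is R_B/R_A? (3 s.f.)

R ∝ ρL/d² with ρ ∝ (1+αΔT), so R_B/R_A = (1 + 58.4/100) × (1 + 34.8/100)⁻² × (1 + 0.0036×59.8)
= 1.584 × 0.5503 × 1.215 = 1.06

1.06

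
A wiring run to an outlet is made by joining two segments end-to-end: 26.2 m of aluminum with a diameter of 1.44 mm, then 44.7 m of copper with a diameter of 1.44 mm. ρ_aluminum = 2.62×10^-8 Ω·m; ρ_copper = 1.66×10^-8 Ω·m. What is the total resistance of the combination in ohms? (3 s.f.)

Segment 1: A = π(d/2)² = π(7.2000e-04 m)² = 1.629e-06 m²
R₁ = ρL/A = (2.62×10^-8)(26.2)/(1.629e-06) = 0.4215 Ω
R₂ = (1.66×10^-8)(44.7)/(1.629e-06) = 0.4556 Ω
R = R₁ + R₂ = 0.877 Ω

0.877 Ω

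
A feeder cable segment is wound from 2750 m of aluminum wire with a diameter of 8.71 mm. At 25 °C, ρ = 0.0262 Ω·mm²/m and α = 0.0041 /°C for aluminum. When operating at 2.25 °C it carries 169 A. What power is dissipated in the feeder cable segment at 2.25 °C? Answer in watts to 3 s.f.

ρ = 0.0262 Ω·mm²/m = 2.62×10^-8 Ω·m
A = π(d/2)² = π(4.3550e-03 m)² = 5.958e-05 m²
R₍25₎ = ρL/A = (2.62×10^-8)(2750)/(5.958e-05) = 1.209 Ω
R₍2.25₎ = R₍25₎(1 + αΔT) = 1.209 × (1 + 0.0041×-22.8) = 1.096 Ω
P = I²R = (169)² × 1.096 = 31300 W

31300 W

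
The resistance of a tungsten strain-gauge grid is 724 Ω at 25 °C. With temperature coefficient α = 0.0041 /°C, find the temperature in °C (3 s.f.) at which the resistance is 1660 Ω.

R = R₀(1 + α(T − T₀)) ⇒ T = T₀ + (R/R₀ − 1)/α
T = 25 + (1660/724 − 1)/0.0041 = 25 + (1.293)/0.0041 = 340 °C

340 °C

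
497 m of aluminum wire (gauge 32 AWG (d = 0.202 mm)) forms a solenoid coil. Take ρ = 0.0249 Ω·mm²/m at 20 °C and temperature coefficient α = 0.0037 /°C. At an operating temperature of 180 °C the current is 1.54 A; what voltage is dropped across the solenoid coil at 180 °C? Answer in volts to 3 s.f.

ρ = 0.0249 Ω·mm²/m = 2.49×10^-8 Ω·m
A = π(0.202/2 mm)² = π(1.0100e-04 m)² = 3.205e-08 m²
R₍20₎ = ρL/A = (2.49×10^-8)(497)/(3.205e-08) = 386.2 Ω
R₍180₎ = R₍20₎(1 + αΔT) = 386.2 × (1 + 0.0037×160) = 614.8 Ω
V = IR = 1.54 × 614.8 = 947 V

947 V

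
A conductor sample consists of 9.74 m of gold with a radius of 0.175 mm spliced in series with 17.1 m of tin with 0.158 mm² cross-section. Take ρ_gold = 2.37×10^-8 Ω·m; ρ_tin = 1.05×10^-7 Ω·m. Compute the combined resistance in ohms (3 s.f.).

Segment 1: A = πr² = π(1.7500e-04 m)² = 9.621e-08 m²
R₁ = ρL/A = (2.37×10^-8)(9.74)/(9.621e-08) = 2.399 Ω
Segment 2: A = 0.158 mm² = 1.580e-07 m²
R₂ = (1.05×10^-7)(17.1)/(1.580e-07) = 11.36 Ω
R = R₁ + R₂ = 13.8 Ω

13.8 Ω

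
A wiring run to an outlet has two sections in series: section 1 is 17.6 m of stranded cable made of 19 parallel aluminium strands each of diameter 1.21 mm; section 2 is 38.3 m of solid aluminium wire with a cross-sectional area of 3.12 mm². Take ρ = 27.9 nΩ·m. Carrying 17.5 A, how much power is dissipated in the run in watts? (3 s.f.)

ρ = 27.9 nΩ·m = 2.79×10^-8 Ω·m
Section 1: A_strand = π(6.0500e-04)² = 1.150e-06 m²; R₁ = ρL/(N·A_s) = (2.79×10^-8)(17.6)/(19×1.150e-06) = 0.02248 Ω
Section 2: A = 3.12 mm² = 3.120e-06 m²
R₂ = (2.79×10^-8)(38.3)/(3.120e-06) = 0.3425 Ω
R = R₁ + R₂ = 0.365 Ω
P = I²R = (17.5)² × 0.365 = 112 W

112 W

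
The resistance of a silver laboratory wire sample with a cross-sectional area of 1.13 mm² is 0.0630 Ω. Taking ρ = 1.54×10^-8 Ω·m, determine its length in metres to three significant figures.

4.62 m

A = 1.13 mm² = 1.130e-06 m²
L = RA/ρ = (0.063)(1.130e-06)/(1.54×10^-8) = 4.62 m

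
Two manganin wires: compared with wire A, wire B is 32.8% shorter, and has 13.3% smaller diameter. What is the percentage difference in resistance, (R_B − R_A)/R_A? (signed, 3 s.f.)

R ∝ L/d², so R_B/R_A = (1 − 32.8/100) × (1 − 13.3/100)⁻²
= 0.672 × 1.33 = 0.894
(R_B − R_A)/R_A = 0.894 − 1 = -10.6%

-10.6%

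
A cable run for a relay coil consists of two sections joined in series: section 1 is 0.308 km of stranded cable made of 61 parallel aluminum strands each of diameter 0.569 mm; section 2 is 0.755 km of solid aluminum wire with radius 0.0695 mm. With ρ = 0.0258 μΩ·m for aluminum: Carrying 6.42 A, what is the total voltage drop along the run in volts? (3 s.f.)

ρ = 0.0258 μΩ·m = 2.58×10^-8 Ω·m
Section 1: A_strand = π(2.8450e-04)² = 2.543e-07 m²; R₁ = ρL/(N·A_s) = (2.58×10^-8)(308)/(61×2.543e-07) = 0.5123 Ω
Section 2: A = πr² = π(6.9500e-05 m)² = 1.517e-08 m²
R₂ = (2.58×10^-8)(755)/(1.517e-08) = 1284 Ω
R = R₁ + R₂ = 1284 Ω
V = IR = 6.42 × 1284 = 8240 V

8240 V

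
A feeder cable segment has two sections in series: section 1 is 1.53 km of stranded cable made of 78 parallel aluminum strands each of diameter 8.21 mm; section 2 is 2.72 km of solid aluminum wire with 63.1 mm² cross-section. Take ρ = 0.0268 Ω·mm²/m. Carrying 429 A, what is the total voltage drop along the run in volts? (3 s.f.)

500 V

ρ = 0.0268 Ω·mm²/m = 2.68×10^-8 Ω·m
Section 1: A_strand = π(4.1050e-03)² = 5.294e-05 m²; R₁ = ρL/(N·A_s) = (2.68×10^-8)(1530)/(78×5.294e-05) = 0.00993 Ω
Section 2: A = 63.1 mm² = 6.310e-05 m²
R₂ = (2.68×10^-8)(2720)/(6.310e-05) = 1.155 Ω
R = R₁ + R₂ = 1.165 Ω
V = IR = 429 × 1.165 = 500 V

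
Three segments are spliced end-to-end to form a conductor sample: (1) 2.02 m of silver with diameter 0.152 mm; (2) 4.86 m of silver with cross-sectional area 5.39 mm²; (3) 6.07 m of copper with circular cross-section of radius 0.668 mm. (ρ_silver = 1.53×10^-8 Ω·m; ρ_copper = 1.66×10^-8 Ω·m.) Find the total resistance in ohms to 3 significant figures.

1.79 Ω

Seg 1: A = π(d/2)² = π(7.6000e-05 m)² = 1.815e-08 m²
R_1 = (1.53×10^-8)(2.02)/(1.815e-08) = 1.703 Ω
Seg 2: A = 5.39 mm² = 5.390e-06 m²
R_2 = (1.53×10^-8)(4.86)/(5.390e-06) = 0.0138 Ω
Seg 3: A = πr² = π(6.6800e-04 m)² = 1.402e-06 m²
R_3 = (1.66×10^-8)(6.07)/(1.402e-06) = 0.07188 Ω
R_total = R_1 + R_2 + R_3 = 1.79 Ω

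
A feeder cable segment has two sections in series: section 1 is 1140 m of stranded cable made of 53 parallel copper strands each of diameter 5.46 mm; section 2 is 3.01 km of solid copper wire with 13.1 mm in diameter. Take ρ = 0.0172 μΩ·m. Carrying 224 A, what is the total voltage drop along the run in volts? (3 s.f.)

89.6 V

ρ = 0.0172 μΩ·m = 1.72×10^-8 Ω·m
Section 1: A_strand = π(2.7300e-03)² = 2.341e-05 m²; R₁ = ρL/(N·A_s) = (1.72×10^-8)(1140)/(53×2.341e-05) = 0.0158 Ω
Section 2: A = π(d/2)² = π(6.5500e-03 m)² = 1.348e-04 m²
R₂ = (1.72×10^-8)(3010)/(1.348e-04) = 0.3841 Ω
R = R₁ + R₂ = 0.3999 Ω
V = IR = 224 × 0.3999 = 89.6 V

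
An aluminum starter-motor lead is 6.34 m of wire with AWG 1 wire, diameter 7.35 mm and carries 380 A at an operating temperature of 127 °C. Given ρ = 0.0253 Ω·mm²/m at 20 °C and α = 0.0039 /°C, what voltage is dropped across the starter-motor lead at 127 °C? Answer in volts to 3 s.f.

ρ = 0.0253 Ω·mm²/m = 2.53×10^-8 Ω·m
A = π(7.35/2 mm)² = π(3.6750e-03 m)² = 4.243e-05 m²
R₍20₎ = ρL/A = (2.53×10^-8)(6.34)/(4.243e-05) = 0.00378 Ω
R₍127₎ = R₍20₎(1 + αΔT) = 0.00378 × (1 + 0.0039×107) = 0.005358 Ω
V = IR = 380 × 0.005358 = 2.04 V

2.04 V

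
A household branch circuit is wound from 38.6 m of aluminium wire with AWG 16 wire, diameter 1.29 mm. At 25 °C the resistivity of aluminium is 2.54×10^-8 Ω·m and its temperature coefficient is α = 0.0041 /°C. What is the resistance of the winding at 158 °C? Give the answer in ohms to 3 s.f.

A = π(1.29/2 mm)² = π(6.4500e-04 m)² = 1.307e-06 m²
R₍25°C₎ = ρL/A = (2.54×10^-8)(38.6)/(1.307e-06) = 0.7502 Ω
R = R₀(1 + αΔT) = 0.7502(1 + 0.0041×133) = 1.16 Ω

1.16 Ω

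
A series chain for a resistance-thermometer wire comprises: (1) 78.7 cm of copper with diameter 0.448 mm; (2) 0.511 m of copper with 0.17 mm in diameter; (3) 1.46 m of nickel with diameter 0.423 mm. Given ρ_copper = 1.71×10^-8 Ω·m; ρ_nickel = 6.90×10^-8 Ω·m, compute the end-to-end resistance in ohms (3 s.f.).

Seg 1: A = π(d/2)² = π(2.2400e-04 m)² = 1.576e-07 m²
R_1 = (1.71×10^-8)(0.787)/(1.576e-07) = 0.08537 Ω
Seg 2: A = π(d/2)² = π(8.5000e-05 m)² = 2.270e-08 m²
R_2 = (1.71×10^-8)(0.511)/(2.270e-08) = 0.385 Ω
Seg 3: A = π(d/2)² = π(2.1150e-04 m)² = 1.405e-07 m²
R_3 = (6.90×10^-8)(1.46)/(1.405e-07) = 0.7169 Ω
R_total = R_1 + R_2 + R_3 = 1.19 Ω

1.19 Ω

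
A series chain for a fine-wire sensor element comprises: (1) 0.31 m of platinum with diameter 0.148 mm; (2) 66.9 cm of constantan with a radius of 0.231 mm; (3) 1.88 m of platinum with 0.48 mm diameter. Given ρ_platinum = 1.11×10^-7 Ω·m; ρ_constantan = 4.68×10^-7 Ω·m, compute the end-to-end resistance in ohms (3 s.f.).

5.02 Ω

Seg 1: A = π(d/2)² = π(7.4000e-05 m)² = 1.720e-08 m²
R_1 = (1.11×10^-7)(0.31)/(1.720e-08) = 2 Ω
Seg 2: A = πr² = π(2.3100e-04 m)² = 1.676e-07 m²
R_2 = (4.68×10^-7)(0.669)/(1.676e-07) = 1.868 Ω
Seg 3: A = π(d/2)² = π(2.4000e-04 m)² = 1.810e-07 m²
R_3 = (1.11×10^-7)(1.88)/(1.810e-07) = 1.153 Ω
R_total = R_1 + R_2 + R_3 = 5.02 Ω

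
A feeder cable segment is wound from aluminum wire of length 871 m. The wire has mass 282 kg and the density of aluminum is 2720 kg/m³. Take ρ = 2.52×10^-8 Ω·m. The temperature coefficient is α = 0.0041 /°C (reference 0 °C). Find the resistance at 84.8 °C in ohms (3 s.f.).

A = m/(density·L) = 282/(2720×871) = 1.1903e-04 m²
R = ρL/A = (2.52×10^-8)(871)/(1.1903e-04) = 0.1844 Ω
R(84.8 °C) = 0.1844 × (1 + 0.0041×84.8) = 0.249 Ω

0.249 Ω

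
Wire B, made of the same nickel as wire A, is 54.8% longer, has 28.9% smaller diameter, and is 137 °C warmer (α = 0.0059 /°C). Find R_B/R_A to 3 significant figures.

5.54

R ∝ ρL/d² with ρ ∝ (1+αΔT), so R_B/R_A = (1 + 54.8/100) × (1 − 28.9/100)⁻² × (1 + 0.0059×137)
= 1.548 × 1.978 × 1.808 = 5.54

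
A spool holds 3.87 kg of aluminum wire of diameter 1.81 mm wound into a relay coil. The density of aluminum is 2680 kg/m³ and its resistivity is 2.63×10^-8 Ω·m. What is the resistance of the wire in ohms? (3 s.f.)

5.74 Ω

A = π(d/2)² = π(9.0500e-04 m)² = 2.5730e-06 m²
L = m/(density·A) = 3.87/(2680×2.5730e-06) = 561.2 m
R = ρL/A = (2.63×10^-8)(561.2)/(2.5730e-06) = 5.74 Ω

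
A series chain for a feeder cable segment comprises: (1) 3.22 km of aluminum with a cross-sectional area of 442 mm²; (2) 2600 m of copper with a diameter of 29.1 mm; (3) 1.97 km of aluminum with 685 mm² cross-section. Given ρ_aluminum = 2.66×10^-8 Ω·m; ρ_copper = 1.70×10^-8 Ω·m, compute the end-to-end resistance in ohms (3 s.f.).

Seg 1: A = 442 mm² = 4.420e-04 m²
R_1 = (2.66×10^-8)(3220)/(4.420e-04) = 0.1938 Ω
Seg 2: A = π(d/2)² = π(1.4550e-02 m)² = 6.651e-04 m²
R_2 = (1.70×10^-8)(2600)/(6.651e-04) = 0.06646 Ω
Seg 3: A = 685 mm² = 6.850e-04 m²
R_3 = (2.66×10^-8)(1970)/(6.850e-04) = 0.0765 Ω
R_total = R_1 + R_2 + R_3 = 0.337 Ω

0.337 Ω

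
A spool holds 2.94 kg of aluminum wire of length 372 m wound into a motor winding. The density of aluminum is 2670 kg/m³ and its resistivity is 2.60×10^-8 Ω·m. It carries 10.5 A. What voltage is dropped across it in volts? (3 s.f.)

34.3 V

A = m/(density·L) = 2.94/(2670×372) = 2.9600e-06 m²
R = ρL/A = (2.60×10^-8)(372)/(2.9600e-06) = 3.268 Ω
V = IR = 10.5 × 3.268 = 34.3 V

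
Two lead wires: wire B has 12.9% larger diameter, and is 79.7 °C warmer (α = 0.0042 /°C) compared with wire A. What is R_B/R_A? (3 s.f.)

R ∝ ρL/d² with ρ ∝ (1+αΔT), so R_B/R_A = (1 + 12.9/100)⁻² × (1 + 0.0042×79.7)
= 0.7845 × 1.335 = 1.05

1.05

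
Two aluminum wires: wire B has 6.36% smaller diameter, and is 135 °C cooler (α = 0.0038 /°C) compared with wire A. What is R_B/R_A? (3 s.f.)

0.555

R ∝ ρL/d² with ρ ∝ (1+αΔT), so R_B/R_A = (1 − 6.36/100)⁻² × (1 − 0.0038×135)
= 1.141 × 0.487 = 0.555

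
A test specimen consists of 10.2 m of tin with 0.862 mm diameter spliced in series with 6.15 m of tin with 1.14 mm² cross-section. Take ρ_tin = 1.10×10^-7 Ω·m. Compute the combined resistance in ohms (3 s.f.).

2.52 Ω

Segment 1: A = π(d/2)² = π(4.3100e-04 m)² = 5.836e-07 m²
R₁ = ρL/A = (1.10×10^-7)(10.2)/(5.836e-07) = 1.923 Ω
Segment 2: A = 1.14 mm² = 1.140e-06 m²
R₂ = (1.10×10^-7)(6.15)/(1.140e-06) = 0.5934 Ω
R = R₁ + R₂ = 2.52 Ω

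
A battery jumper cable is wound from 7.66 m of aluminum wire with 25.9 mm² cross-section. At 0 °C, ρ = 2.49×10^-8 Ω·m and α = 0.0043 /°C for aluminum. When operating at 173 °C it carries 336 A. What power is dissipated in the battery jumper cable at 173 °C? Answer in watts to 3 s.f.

A = 25.9 mm² = 2.590e-05 m²
R₍0₎ = ρL/A = (2.49×10^-8)(7.66)/(2.590e-05) = 0.007364 Ω
R₍173₎ = R₍0₎(1 + αΔT) = 0.007364 × (1 + 0.0043×173) = 0.01284 Ω
P = I²R = (336)² × 0.01284 = 1450 W

1450 W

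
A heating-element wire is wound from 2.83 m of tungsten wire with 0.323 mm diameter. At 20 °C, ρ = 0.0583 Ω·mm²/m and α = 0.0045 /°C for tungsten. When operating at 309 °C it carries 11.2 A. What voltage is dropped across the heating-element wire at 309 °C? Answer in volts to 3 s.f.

51.9 V

ρ = 0.0583 Ω·mm²/m = 5.83×10^-8 Ω·m
A = π(d/2)² = π(1.6150e-04 m)² = 8.194e-08 m²
R₍20₎ = ρL/A = (5.83×10^-8)(2.83)/(8.194e-08) = 2.014 Ω
R₍309₎ = R₍20₎(1 + αΔT) = 2.014 × (1 + 0.0045×289) = 4.632 Ω
V = IR = 11.2 × 4.632 = 51.9 V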